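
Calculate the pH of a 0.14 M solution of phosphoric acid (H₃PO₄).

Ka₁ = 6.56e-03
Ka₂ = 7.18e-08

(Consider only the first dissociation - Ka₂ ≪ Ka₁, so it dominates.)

First dissociation dominates. From Ka₁ = [H⁺][HA⁻]/[H₂A], x² + Ka₁·x − Ka₁·C = 0 with C = 0.14 M and Ka₁ = 6.56e-03. Solving: [H⁺] = (−Ka₁ + √(Ka₁² + 4·Ka₁·C)) / 2 = 2.7202e-02 M. pH = -log(2.7202e-02) = 1.57.

pH = 1.57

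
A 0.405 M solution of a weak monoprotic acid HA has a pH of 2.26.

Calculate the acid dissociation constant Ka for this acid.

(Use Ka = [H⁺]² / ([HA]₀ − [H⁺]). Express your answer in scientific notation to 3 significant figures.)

[H⁺] = 10^(−pH) = 10^(−2.26) = 5.495e-03 M. For HA ⇌ H⁺ + A⁻, Ka = [H⁺][A⁻]/[HA] = [H⁺]² / ([HA]₀ − [H⁺]) = (5.495e-03)² / (0.405 − 5.495e-03) = 7.56e-05.

K_a = 7.56e-05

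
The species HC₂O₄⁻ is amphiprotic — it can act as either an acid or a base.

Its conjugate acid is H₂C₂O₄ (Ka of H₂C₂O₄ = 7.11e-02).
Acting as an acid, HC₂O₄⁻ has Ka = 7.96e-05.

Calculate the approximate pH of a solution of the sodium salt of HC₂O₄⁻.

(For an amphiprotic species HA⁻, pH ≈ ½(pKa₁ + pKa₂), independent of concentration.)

pKa₁ = -log(7.11e-02) = 1.15; pKa₂ = -log(7.96e-05) = 4.10. For an amphiprotic species, pH ≈ ½(pKa₁ + pKa₂) = ½(1.15 + 4.10) = 2.62.

pH = 2.62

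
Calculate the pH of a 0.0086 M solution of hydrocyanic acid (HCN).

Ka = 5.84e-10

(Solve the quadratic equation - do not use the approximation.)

x² + Ka×x - Ka×C = 0. Using quadratic formula: [H⁺] = 2.2408e-06

pH = 5.65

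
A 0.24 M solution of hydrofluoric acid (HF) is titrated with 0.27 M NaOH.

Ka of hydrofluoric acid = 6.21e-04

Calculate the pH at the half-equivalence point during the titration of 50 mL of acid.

At half-equivalence [HA] = [A⁻], so Henderson-Hasselbalch gives pH = pKa = -log(6.21e-04) = 3.21.

pH = pKa = 3.21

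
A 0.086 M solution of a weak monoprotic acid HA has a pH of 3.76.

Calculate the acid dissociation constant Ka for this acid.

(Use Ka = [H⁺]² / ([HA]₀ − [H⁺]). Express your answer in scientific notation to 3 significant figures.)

[H⁺] = 10^(−pH) = 10^(−3.76) = 1.738e-04 M. For HA ⇌ H⁺ + A⁻, Ka = [H⁺][A⁻]/[HA] = [H⁺]² / ([HA]₀ − [H⁺]) = (1.738e-04)² / (0.086 − 1.738e-04) = 3.52e-07.

K_a = 3.52e-07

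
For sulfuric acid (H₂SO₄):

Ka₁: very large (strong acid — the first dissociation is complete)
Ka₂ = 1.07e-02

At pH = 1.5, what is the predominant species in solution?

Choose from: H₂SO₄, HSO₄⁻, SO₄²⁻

The first dissociation is complete, so H₂SO₄ itself is never the predominant species in water; pKa₂ = -log(1.07e-02) = 1.97. For a polyprotic acid the predominant species crosses at each pKa: below pKa_n the protonated form dominates, above it the deprotonated form does. At pH = 1.5, the predominant species is HSO₄⁻.

HSO₄⁻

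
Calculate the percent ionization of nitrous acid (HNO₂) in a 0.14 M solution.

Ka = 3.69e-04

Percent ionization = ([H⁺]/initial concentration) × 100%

Using Ka equilibrium: x² + Ka×x - Ka×C = 0. Solving: [H⁺] = 7.0054e-03. Percent = (7.0054e-03/0.14) × 100

Percent ionization = 5%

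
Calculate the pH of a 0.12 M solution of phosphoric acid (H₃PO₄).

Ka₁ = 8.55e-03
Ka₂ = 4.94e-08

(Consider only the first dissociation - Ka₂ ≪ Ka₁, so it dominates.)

First dissociation dominates. From Ka₁ = [H⁺][HA⁻]/[H₂A], x² + Ka₁·x − Ka₁·C = 0 with C = 0.12 M and Ka₁ = 8.55e-03. Solving: [H⁺] = (−Ka₁ + √(Ka₁² + 4·Ka₁·C)) / 2 = 2.8040e-02 M. pH = -log(2.8040e-02) = 1.55.

pH = 1.55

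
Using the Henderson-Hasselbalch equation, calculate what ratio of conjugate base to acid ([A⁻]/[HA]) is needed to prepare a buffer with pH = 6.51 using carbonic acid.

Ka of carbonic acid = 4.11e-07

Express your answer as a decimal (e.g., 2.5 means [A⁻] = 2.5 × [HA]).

pKa = -log(4.11e-07) = 6.3862. pH = pKa + log([A⁻]/[HA]), so log([A⁻]/[HA]) = pH − pKa = 6.51 − 6.3862 = 0.1238. [A⁻]/[HA] = 10^(0.1238) = 1.33

[A⁻]/[HA] = 1.33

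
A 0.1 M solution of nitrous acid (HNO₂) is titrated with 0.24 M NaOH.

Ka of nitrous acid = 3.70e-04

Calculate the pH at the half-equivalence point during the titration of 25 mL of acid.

At half-equivalence [HA] = [A⁻], so Henderson-Hasselbalch gives pH = pKa = -log(3.70e-04) = 3.43.

pH = pKa = 3.43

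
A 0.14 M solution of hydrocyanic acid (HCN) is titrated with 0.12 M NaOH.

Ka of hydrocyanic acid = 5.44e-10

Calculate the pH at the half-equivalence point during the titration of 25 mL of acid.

At half-equivalence [HA] = [A⁻], so Henderson-Hasselbalch gives pH = pKa = -log(5.44e-10) = 9.26.

pH = pKa = 9.26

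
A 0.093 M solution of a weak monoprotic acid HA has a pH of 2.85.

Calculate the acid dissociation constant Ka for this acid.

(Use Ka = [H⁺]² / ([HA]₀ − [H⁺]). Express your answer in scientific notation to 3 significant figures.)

[H⁺] = 10^(−pH) = 10^(−2.85) = 1.413e-03 M. For HA ⇌ H⁺ + A⁻, Ka = [H⁺][A⁻]/[HA] = [H⁺]² / ([HA]₀ − [H⁺]) = (1.413e-03)² / (0.093 − 1.413e-03) = 2.18e-05.

K_a = 2.18e-05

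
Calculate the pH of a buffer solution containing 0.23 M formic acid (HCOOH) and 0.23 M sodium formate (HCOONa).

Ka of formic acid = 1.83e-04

pKa = -log(1.83e-04) = 3.74. pH = pKa + log([A⁻]/[HA]) = 3.74 + log(0.23/0.23)

pH = 3.74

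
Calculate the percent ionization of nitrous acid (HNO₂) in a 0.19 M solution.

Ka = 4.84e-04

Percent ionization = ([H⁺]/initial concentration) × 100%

Using Ka equilibrium: x² + Ka×x - Ka×C = 0. Solving: [H⁺] = 9.3506e-03. Percent = (9.3506e-03/0.19) × 100

Percent ionization = 4.92%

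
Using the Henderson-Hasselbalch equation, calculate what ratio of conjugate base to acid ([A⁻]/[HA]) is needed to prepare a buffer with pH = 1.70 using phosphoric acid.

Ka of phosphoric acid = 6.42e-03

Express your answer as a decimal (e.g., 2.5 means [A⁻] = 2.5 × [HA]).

pKa = -log(6.42e-03) = 2.1925. pH = pKa + log([A⁻]/[HA]), so log([A⁻]/[HA]) = pH − pKa = 1.70 − 2.1925 = -0.4925. [A⁻]/[HA] = 10^(-0.4925) = 0.322

[A⁻]/[HA] = 0.322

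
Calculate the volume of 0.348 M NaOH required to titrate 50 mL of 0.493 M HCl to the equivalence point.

At equivalence: moles acid = moles base. moles HCl = 0.493 × 50/1000 = 0.02465 mol. V_base = moles / 0.348 × 1000 = 70.8 mL.

V_{base} = 70.8 mL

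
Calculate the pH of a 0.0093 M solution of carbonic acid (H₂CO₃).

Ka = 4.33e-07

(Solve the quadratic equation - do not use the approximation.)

x² + Ka×x - Ka×C = 0. Using quadratic formula: [H⁺] = 6.3242e-05

pH = 4.20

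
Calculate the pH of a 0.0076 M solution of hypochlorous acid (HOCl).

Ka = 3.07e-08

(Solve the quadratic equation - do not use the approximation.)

x² + Ka×x - Ka×C = 0. Using quadratic formula: [H⁺] = 1.5259e-05

pH = 4.82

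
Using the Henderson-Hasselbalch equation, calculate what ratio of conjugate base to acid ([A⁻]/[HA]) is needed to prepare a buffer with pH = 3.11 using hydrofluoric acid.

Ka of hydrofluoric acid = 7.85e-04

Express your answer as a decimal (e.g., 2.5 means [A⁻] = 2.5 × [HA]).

pKa = -log(7.85e-04) = 3.1051. pH = pKa + log([A⁻]/[HA]), so log([A⁻]/[HA]) = pH − pKa = 3.11 − 3.1051 = 0.0049. [A⁻]/[HA] = 10^(0.0049) = 1.01

[A⁻]/[HA] = 1.01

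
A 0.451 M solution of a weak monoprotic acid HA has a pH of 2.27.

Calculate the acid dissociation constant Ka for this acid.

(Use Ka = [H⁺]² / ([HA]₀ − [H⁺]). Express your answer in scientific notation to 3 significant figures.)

[H⁺] = 10^(−pH) = 10^(−2.27) = 5.370e-03 M. For HA ⇌ H⁺ + A⁻, Ka = [H⁺][A⁻]/[HA] = [H⁺]² / ([HA]₀ − [H⁺]) = (5.370e-03)² / (0.451 − 5.370e-03) = 6.47e-05.

K_a = 6.47e-05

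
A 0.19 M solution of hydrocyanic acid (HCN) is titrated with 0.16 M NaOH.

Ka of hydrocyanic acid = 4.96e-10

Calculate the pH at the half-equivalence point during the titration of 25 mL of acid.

At half-equivalence [HA] = [A⁻], so Henderson-Hasselbalch gives pH = pKa = -log(4.96e-10) = 9.30.

pH = pKa = 9.30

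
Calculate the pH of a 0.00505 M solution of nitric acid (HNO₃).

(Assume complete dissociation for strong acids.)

[H⁺] = 0.00505 M for strong acid. pH = -log[H⁺] = -log(0.00505)

pH = 2.30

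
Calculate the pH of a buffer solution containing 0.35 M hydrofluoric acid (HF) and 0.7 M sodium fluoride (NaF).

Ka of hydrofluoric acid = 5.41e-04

pKa = -log(5.41e-04) = 3.27. pH = pKa + log([A⁻]/[HA]) = 3.27 + log(0.7/0.35)

pH = 3.57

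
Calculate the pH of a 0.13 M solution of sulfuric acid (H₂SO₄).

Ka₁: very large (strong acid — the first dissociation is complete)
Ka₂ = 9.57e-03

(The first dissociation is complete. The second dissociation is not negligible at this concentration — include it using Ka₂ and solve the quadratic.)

First dissociation is complete: [H⁺]₀ = [HSO₄⁻]₀ = C = 0.13 M. Second dissociation HSO₄⁻ ⇌ H⁺ + SO₄²⁻: let x = [SO₄²⁻]. Ka₂ = (C + x)·x / (C − x) = 9.57e-03 → x² + (C + Ka₂)·x − Ka₂·C = 0 → x² + 0.13957·x − 1.244e-03 = 0. x = (−0.13957 + √(0.13957² + 4 × 1.244e-03)) / 2 = 8.4074e-03 M. [H⁺] = C + x = 0.13 + 8.4074e-03 = 1.3841e-01 M. pH = -log(1.3841e-01) = 0.86.

pH = 0.86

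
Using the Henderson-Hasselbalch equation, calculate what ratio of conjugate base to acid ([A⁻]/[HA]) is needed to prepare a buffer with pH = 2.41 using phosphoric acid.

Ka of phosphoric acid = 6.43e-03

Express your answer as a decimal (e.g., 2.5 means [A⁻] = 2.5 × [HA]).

pKa = -log(6.43e-03) = 2.1918. pH = pKa + log([A⁻]/[HA]), so log([A⁻]/[HA]) = pH − pKa = 2.41 − 2.1918 = 0.2182. [A⁻]/[HA] = 10^(0.2182) = 1.65

[A⁻]/[HA] = 1.65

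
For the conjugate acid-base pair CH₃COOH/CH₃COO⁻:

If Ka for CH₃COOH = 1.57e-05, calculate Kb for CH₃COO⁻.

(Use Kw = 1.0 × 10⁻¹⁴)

For a conjugate pair Ka × Kb = Kw, so Kb = Kw/Ka = 1.0 × 10⁻¹⁴ / 1.57e-05 = 6.37e-10.

K_b = 6.37e-10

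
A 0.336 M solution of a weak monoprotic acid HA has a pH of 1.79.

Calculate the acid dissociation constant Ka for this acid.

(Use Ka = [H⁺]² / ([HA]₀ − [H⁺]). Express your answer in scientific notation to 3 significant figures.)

[H⁺] = 10^(−pH) = 10^(−1.79) = 1.622e-02 M. For HA ⇌ H⁺ + A⁻, Ka = [H⁺][A⁻]/[HA] = [H⁺]² / ([HA]₀ − [H⁺]) = (1.622e-02)² / (0.336 − 1.622e-02) = 8.23e-04.

K_a = 8.23e-04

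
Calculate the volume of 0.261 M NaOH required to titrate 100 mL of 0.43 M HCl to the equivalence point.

At equivalence: moles acid = moles base. moles HCl = 0.43 × 100/1000 = 0.043 mol. V_base = moles / 0.261 × 1000 = 164.8 mL.

V_{base} = 164.8 mL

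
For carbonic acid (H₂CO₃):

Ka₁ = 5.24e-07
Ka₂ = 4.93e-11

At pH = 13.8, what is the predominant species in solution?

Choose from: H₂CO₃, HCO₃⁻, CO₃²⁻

pKa₁ = 6.28, pKa₂ = 10.31. For a polyprotic acid the predominant species crosses at each pKa: below pKa_n the protonated form dominates, above it the deprotonated form does. At pH = 13.8, the predominant species is CO₃²⁻.

CO₃²⁻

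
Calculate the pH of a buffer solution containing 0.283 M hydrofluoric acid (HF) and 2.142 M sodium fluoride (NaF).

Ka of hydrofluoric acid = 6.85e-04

pKa = -log(6.85e-04) = 3.16. pH = pKa + log([A⁻]/[HA]) = 3.16 + log(2.142/0.283)

pH = 4.04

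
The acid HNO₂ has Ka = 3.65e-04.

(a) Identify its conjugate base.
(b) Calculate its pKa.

(a) The conjugate base is formed by removing one H⁺ from HNO₂, giving NO₂⁻. (b) pKa = -log(Ka) = -log(3.65e-04) = 3.44.

Conjugate base: NO₂⁻; pK_a = 3.44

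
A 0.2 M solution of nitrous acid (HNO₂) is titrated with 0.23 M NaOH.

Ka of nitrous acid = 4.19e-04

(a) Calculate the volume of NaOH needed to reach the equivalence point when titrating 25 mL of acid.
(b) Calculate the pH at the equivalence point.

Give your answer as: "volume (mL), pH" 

moles acid = 0.2 × 25/1000 = 0.005 mol; V_base = moles/0.23 × 1000 = 21.7 mL. At equivalence only the conjugate base is present: [A⁻] = 0.005/0.047 = 1.0698e-01 M. Kb = Kw/Ka = 2.39e-11; [OH⁻] = √(Kb × [A⁻]) = 1.5979e-06; pOH = 5.80; pH = 14 - pOH = 8.20.

V = 21.7 mL, pH = 8.20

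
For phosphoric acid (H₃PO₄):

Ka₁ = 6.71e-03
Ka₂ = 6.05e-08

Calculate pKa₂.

pKa₂ = -log(Ka₂) = -log(6.05e-08) = 7.22.

pK_{a2} = 7.22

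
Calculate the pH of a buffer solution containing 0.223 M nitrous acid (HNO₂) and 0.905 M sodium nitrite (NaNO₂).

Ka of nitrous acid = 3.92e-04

pKa = -log(3.92e-04) = 3.41. pH = pKa + log([A⁻]/[HA]) = 3.41 + log(0.905/0.223)

pH = 4.02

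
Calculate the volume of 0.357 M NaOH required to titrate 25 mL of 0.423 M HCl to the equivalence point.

At equivalence: moles acid = moles base. moles HCl = 0.423 × 25/1000 = 0.01057 mol. V_base = moles / 0.357 × 1000 = 29.6 mL.

V_{base} = 29.6 mL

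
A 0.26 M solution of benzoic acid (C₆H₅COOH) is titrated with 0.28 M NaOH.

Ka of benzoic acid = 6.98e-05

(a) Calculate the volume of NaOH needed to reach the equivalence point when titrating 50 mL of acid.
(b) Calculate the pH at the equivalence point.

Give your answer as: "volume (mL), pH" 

moles acid = 0.26 × 50/1000 = 0.013 mol; V_base = moles/0.28 × 1000 = 46.4 mL. At equivalence only the conjugate base is present: [A⁻] = 0.013/0.096 = 1.3481e-01 M. Kb = Kw/Ka = 1.43e-10; [OH⁻] = √(Kb × [A⁻]) = 4.3948e-06; pOH = 5.36; pH = 14 - pOH = 8.64.

V = 46.4 mL, pH = 8.64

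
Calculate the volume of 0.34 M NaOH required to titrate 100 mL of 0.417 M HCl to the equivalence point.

At equivalence: moles acid = moles base. moles HCl = 0.417 × 100/1000 = 0.0417 mol. V_base = moles / 0.34 × 1000 = 122.6 mL.

V_{base} = 122.6 mL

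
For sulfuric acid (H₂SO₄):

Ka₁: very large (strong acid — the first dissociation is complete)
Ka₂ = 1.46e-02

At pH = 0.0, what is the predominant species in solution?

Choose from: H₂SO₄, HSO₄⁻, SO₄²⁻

The first dissociation is complete, so H₂SO₄ itself is never the predominant species in water; pKa₂ = -log(1.46e-02) = 1.84. For a polyprotic acid the predominant species crosses at each pKa: below pKa_n the protonated form dominates, above it the deprotonated form does. At pH = 0.0, the predominant species is HSO₄⁻.

HSO₄⁻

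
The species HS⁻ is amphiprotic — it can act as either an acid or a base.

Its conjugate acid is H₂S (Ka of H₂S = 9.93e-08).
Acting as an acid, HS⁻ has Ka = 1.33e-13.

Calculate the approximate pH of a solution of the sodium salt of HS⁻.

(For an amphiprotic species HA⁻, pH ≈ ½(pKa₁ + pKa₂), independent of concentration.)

pKa₁ = -log(9.93e-08) = 7.00; pKa₂ = -log(1.33e-13) = 12.88. For an amphiprotic species, pH ≈ ½(pKa₁ + pKa₂) = ½(7.00 + 12.88) = 9.94.

pH = 9.94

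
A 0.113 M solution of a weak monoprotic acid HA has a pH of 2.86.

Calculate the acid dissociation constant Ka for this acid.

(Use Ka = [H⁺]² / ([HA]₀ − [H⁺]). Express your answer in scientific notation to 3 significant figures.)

[H⁺] = 10^(−pH) = 10^(−2.86) = 1.380e-03 M. For HA ⇌ H⁺ + A⁻, Ka = [H⁺][A⁻]/[HA] = [H⁺]² / ([HA]₀ − [H⁺]) = (1.380e-03)² / (0.113 − 1.380e-03) = 1.71e-05.

K_a = 1.71e-05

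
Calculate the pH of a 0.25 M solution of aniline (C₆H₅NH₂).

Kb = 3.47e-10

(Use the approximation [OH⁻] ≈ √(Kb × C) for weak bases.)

[OH⁻] = √(Kb × C) = √(3.47e-10 × 0.25) = 9.3140e-06. pOH = 5.03, pH = 14 - pOH

pH = 8.97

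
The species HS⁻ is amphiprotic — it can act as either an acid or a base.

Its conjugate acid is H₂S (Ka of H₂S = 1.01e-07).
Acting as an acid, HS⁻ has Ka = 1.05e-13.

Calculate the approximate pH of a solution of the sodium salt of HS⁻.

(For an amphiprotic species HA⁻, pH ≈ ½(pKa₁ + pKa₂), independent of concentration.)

pKa₁ = -log(1.01e-07) = 7.00; pKa₂ = -log(1.05e-13) = 12.98. For an amphiprotic species, pH ≈ ½(pKa₁ + pKa₂) = ½(7.00 + 12.98) = 9.99.

pH = 9.99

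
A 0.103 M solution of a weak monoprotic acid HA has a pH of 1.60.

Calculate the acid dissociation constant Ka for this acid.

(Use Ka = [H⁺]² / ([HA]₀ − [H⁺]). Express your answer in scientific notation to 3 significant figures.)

[H⁺] = 10^(−pH) = 10^(−1.60) = 2.512e-02 M. For HA ⇌ H⁺ + A⁻, Ka = [H⁺][A⁻]/[HA] = [H⁺]² / ([HA]₀ − [H⁺]) = (2.512e-02)² / (0.103 − 2.512e-02) = 8.10e-03.

K_a = 8.10e-03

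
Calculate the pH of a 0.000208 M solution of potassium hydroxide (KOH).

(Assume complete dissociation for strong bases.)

[OH⁻] = 0.000208 M for strong base. pOH = -log[OH⁻] = 3.68, pH = 14 - pOH

pH = 10.32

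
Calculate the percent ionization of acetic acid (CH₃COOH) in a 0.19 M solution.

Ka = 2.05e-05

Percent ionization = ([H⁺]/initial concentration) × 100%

Using Ka equilibrium: x² + Ka×x - Ka×C = 0. Solving: [H⁺] = 1.9634e-03. Percent = (1.9634e-03/0.19) × 100

Percent ionization = 1.03%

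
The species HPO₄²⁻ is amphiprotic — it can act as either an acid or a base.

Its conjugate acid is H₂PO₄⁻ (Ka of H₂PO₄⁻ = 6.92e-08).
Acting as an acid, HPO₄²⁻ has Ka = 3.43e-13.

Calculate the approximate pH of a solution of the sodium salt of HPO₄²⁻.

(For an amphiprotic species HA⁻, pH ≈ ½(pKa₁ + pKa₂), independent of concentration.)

pKa₁ = -log(6.92e-08) = 7.16; pKa₂ = -log(3.43e-13) = 12.46. For an amphiprotic species, pH ≈ ½(pKa₁ + pKa₂) = ½(7.16 + 12.46) = 9.81.

pH = 9.81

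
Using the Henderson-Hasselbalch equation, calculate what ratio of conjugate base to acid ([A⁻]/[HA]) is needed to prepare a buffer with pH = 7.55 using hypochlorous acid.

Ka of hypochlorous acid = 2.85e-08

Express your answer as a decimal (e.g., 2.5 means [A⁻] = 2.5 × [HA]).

pKa = -log(2.85e-08) = 7.5452. pH = pKa + log([A⁻]/[HA]), so log([A⁻]/[HA]) = pH − pKa = 7.55 − 7.5452 = 0.0048. [A⁻]/[HA] = 10^(0.0048) = 1.01

[A⁻]/[HA] = 1.01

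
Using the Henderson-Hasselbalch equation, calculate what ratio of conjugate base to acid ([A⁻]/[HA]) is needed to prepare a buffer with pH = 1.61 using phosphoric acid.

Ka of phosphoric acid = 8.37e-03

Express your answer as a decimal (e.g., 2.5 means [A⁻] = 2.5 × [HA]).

pKa = -log(8.37e-03) = 2.0773. pH = pKa + log([A⁻]/[HA]), so log([A⁻]/[HA]) = pH − pKa = 1.61 − 2.0773 = -0.4673. [A⁻]/[HA] = 10^(-0.4673) = 0.341

[A⁻]/[HA] = 0.341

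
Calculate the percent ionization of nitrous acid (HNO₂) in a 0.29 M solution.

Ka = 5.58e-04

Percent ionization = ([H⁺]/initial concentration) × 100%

Using Ka equilibrium: x² + Ka×x - Ka×C = 0. Solving: [H⁺] = 1.2445e-02. Percent = (1.2445e-02/0.29) × 100

Percent ionization = 4.29%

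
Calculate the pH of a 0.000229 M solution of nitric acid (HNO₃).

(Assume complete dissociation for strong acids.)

[H⁺] = 0.000229 M for strong acid. pH = -log[H⁺] = -log(0.000229)

pH = 3.64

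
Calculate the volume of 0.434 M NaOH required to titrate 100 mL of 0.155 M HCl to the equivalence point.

At equivalence: moles acid = moles base. moles HCl = 0.155 × 100/1000 = 0.0155 mol. V_base = moles / 0.434 × 1000 = 35.7 mL.

V_{base} = 35.7 mL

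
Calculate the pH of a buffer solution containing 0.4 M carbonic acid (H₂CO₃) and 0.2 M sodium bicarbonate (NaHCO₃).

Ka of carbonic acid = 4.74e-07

pKa = -log(4.74e-07) = 6.32. pH = pKa + log([A⁻]/[HA]) = 6.32 + log(0.2/0.4)

pH = 6.02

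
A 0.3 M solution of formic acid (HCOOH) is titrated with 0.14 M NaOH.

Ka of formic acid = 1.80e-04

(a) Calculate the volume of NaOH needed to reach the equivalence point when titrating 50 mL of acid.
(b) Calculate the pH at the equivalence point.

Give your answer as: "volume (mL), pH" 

moles acid = 0.3 × 50/1000 = 0.015 mol; V_base = moles/0.14 × 1000 = 107.1 mL. At equivalence only the conjugate base is present: [A⁻] = 0.015/0.157 = 9.5455e-02 M. Kb = Kw/Ka = 5.56e-11; [OH⁻] = √(Kb × [A⁻]) = 2.3028e-06; pOH = 5.64; pH = 14 - pOH = 8.36.

V = 107.1 mL, pH = 8.36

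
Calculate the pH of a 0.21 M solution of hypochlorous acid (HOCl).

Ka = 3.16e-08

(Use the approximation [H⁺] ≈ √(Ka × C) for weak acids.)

[H⁺] = √(Ka × C) = √(3.16e-08 × 0.21) = 8.1462e-05. pH = -log(8.1462e-05)

pH = 4.09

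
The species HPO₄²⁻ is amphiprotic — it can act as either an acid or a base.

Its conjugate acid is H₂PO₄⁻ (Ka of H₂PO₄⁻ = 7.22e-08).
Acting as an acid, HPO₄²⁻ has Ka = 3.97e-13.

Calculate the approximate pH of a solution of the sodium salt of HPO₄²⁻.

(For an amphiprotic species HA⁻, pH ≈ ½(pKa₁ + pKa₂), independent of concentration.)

pKa₁ = -log(7.22e-08) = 7.14; pKa₂ = -log(3.97e-13) = 12.40. For an amphiprotic species, pH ≈ ½(pKa₁ + pKa₂) = ½(7.14 + 12.40) = 9.77.

pH = 9.77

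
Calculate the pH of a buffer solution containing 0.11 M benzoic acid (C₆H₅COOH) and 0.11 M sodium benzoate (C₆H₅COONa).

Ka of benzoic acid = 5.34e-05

pKa = -log(5.34e-05) = 4.27. pH = pKa + log([A⁻]/[HA]) = 4.27 + log(0.11/0.11)

pH = 4.27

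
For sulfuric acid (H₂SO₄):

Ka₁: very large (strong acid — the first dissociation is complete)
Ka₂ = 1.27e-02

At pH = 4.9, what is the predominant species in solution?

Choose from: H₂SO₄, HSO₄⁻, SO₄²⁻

The first dissociation is complete, so H₂SO₄ itself is never the predominant species in water; pKa₂ = -log(1.27e-02) = 1.90. For a polyprotic acid the predominant species crosses at each pKa: below pKa_n the protonated form dominates, above it the deprotonated form does. At pH = 4.9, the predominant species is SO₄²⁻.

SO₄²⁻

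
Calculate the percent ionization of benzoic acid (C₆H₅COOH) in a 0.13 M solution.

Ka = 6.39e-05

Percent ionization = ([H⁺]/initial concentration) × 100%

Using Ka equilibrium: x² + Ka×x - Ka×C = 0. Solving: [H⁺] = 2.8504e-03. Percent = (2.8504e-03/0.13) × 100

Percent ionization = 2.19%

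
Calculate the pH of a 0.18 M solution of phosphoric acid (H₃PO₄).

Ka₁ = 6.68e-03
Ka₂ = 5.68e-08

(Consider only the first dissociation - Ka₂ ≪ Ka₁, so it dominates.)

First dissociation dominates. From Ka₁ = [H⁺][HA⁻]/[H₂A], x² + Ka₁·x − Ka₁·C = 0 with C = 0.18 M and Ka₁ = 6.68e-03. Solving: [H⁺] = (−Ka₁ + √(Ka₁² + 4·Ka₁·C)) / 2 = 3.1496e-02 M. pH = -log(3.1496e-02) = 1.50.

pH = 1.50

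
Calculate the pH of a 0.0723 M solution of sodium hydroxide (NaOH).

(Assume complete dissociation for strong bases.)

[OH⁻] = 0.0723 M for strong base. pOH = -log[OH⁻] = 1.14, pH = 14 - pOH

pH = 12.86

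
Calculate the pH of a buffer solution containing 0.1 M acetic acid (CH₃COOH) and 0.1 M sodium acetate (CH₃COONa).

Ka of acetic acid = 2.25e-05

pKa = -log(2.25e-05) = 4.65. pH = pKa + log([A⁻]/[HA]) = 4.65 + log(0.1/0.1)

pH = 4.65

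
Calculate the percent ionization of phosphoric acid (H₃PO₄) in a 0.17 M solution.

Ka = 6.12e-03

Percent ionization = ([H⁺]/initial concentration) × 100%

Using Ka equilibrium: x² + Ka×x - Ka×C = 0. Solving: [H⁺] = 2.9340e-02. Percent = (2.9340e-02/0.17) × 100

Percent ionization = 17.3%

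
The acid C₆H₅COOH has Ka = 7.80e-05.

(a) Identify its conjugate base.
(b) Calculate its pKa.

(a) The conjugate base is formed by removing one H⁺ from C₆H₅COOH, giving C₆H₅COO⁻. (b) pKa = -log(Ka) = -log(7.80e-05) = 4.11.

Conjugate base: C₆H₅COO⁻; pK_a = 4.11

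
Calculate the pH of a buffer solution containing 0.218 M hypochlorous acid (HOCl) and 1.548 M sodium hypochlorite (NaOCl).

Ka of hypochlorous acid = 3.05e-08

pKa = -log(3.05e-08) = 7.52. pH = pKa + log([A⁻]/[HA]) = 7.52 + log(1.548/0.218)

pH = 8.37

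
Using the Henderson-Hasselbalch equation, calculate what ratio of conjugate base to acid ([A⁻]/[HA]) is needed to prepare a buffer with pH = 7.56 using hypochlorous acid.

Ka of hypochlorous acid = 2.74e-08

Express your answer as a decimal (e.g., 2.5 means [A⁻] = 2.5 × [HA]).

pKa = -log(2.74e-08) = 7.5622. pH = pKa + log([A⁻]/[HA]), so log([A⁻]/[HA]) = pH − pKa = 7.56 − 7.5622 = -0.0022. [A⁻]/[HA] = 10^(-0.0022) = 0.995

[A⁻]/[HA] = 0.995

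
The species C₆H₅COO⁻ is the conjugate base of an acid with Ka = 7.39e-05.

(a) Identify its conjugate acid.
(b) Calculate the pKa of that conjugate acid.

(a) The conjugate acid is formed by adding one H⁺ to C₆H₅COO⁻, giving C₆H₅COOH. (b) pKa = -log(Ka) = -log(7.39e-05) = 4.13.

Conjugate acid: C₆H₅COOH; pK_a = 4.13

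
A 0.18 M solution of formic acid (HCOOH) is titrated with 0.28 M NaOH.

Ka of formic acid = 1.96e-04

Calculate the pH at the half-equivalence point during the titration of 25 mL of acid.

At half-equivalence [HA] = [A⁻], so Henderson-Hasselbalch gives pH = pKa = -log(1.96e-04) = 3.71.

pH = pKa = 3.71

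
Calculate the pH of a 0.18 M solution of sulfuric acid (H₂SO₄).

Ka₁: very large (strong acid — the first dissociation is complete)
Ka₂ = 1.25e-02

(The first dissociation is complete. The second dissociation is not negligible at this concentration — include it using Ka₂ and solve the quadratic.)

First dissociation is complete: [H⁺]₀ = [HSO₄⁻]₀ = C = 0.18 M. Second dissociation HSO₄⁻ ⇌ H⁺ + SO₄²⁻: let x = [SO₄²⁻]. Ka₂ = (C + x)·x / (C − x) = 1.25e-02 → x² + (C + Ka₂)·x − Ka₂·C = 0 → x² + 0.19250·x − 2.250e-03 = 0. x = (−0.19250 + √(0.19250² + 4 × 2.250e-03)) / 2 = 1.1054e-02 M. [H⁺] = C + x = 0.18 + 1.1054e-02 = 1.9105e-01 M. pH = -log(1.9105e-01) = 0.72.

pH = 0.72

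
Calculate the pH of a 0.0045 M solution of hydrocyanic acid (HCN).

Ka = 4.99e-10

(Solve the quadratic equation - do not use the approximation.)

x² + Ka×x - Ka×C = 0. Using quadratic formula: [H⁺] = 1.4982e-06

pH = 5.82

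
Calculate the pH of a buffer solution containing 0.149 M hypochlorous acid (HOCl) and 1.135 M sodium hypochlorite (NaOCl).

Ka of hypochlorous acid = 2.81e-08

pKa = -log(2.81e-08) = 7.55. pH = pKa + log([A⁻]/[HA]) = 7.55 + log(1.135/0.149)

pH = 8.43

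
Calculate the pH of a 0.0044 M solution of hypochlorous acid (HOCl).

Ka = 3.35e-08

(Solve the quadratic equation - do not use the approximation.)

x² + Ka×x - Ka×C = 0. Using quadratic formula: [H⁺] = 1.2124e-05

pH = 4.92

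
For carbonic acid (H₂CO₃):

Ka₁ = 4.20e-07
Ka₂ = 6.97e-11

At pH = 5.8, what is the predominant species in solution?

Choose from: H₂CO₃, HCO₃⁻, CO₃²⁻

pKa₁ = 6.38, pKa₂ = 10.16. For a polyprotic acid the predominant species crosses at each pKa: below pKa_n the protonated form dominates, above it the deprotonated form does. At pH = 5.8, the predominant species is H₂CO₃.

H₂CO₃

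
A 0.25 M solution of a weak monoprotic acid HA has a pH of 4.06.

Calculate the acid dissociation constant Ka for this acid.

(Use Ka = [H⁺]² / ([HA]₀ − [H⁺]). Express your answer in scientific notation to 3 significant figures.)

[H⁺] = 10^(−pH) = 10^(−4.06) = 8.710e-05 M. For HA ⇌ H⁺ + A⁻, Ka = [H⁺][A⁻]/[HA] = [H⁺]² / ([HA]₀ − [H⁺]) = (8.710e-05)² / (0.25 − 8.710e-05) = 3.04e-08.

K_a = 3.04e-08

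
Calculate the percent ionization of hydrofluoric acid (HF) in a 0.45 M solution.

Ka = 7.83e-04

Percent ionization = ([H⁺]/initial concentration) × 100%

Using Ka equilibrium: x² + Ka×x - Ka×C = 0. Solving: [H⁺] = 1.8384e-02. Percent = (1.8384e-02/0.45) × 100

Percent ionization = 4.09%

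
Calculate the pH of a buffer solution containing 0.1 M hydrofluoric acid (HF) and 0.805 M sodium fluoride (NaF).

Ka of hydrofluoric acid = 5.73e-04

pKa = -log(5.73e-04) = 3.24. pH = pKa + log([A⁻]/[HA]) = 3.24 + log(0.805/0.1)

pH = 4.15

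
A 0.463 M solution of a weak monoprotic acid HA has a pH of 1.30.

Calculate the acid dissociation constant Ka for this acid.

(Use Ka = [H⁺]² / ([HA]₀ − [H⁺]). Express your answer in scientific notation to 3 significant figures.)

[H⁺] = 10^(−pH) = 10^(−1.30) = 5.012e-02 M. For HA ⇌ H⁺ + A⁻, Ka = [H⁺][A⁻]/[HA] = [H⁺]² / ([HA]₀ − [H⁺]) = (5.012e-02)² / (0.463 − 5.012e-02) = 6.08e-03.

K_a = 6.08e-03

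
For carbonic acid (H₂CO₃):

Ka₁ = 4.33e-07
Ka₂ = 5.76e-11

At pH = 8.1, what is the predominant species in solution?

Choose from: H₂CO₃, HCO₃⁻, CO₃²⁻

pKa₁ = 6.36, pKa₂ = 10.24. For a polyprotic acid the predominant species crosses at each pKa: below pKa_n the protonated form dominates, above it the deprotonated form does. At pH = 8.1, the predominant species is HCO₃⁻.

HCO₃⁻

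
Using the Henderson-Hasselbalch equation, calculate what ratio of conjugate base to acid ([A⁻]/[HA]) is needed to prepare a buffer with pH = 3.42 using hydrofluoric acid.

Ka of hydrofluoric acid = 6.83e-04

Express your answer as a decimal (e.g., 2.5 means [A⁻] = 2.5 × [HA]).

pKa = -log(6.83e-04) = 3.1656. pH = pKa + log([A⁻]/[HA]), so log([A⁻]/[HA]) = pH − pKa = 3.42 − 3.1656 = 0.2544. [A⁻]/[HA] = 10^(0.2544) = 1.80

[A⁻]/[HA] = 1.80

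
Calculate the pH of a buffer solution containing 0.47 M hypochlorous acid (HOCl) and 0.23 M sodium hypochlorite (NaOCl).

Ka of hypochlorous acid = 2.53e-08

pKa = -log(2.53e-08) = 7.60. pH = pKa + log([A⁻]/[HA]) = 7.60 + log(0.23/0.47)

pH = 7.29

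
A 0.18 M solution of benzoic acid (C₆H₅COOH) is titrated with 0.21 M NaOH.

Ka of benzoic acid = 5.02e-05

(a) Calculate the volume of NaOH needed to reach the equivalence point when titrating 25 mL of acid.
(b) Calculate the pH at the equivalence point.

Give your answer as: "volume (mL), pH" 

moles acid = 0.18 × 25/1000 = 0.0045 mol; V_base = moles/0.21 × 1000 = 21.4 mL. At equivalence only the conjugate base is present: [A⁻] = 0.0045/0.046 = 9.6923e-02 M. Kb = Kw/Ka = 1.99e-10; [OH⁻] = √(Kb × [A⁻]) = 4.3940e-06; pOH = 5.36; pH = 14 - pOH = 8.64.

V = 21.4 mL, pH = 8.64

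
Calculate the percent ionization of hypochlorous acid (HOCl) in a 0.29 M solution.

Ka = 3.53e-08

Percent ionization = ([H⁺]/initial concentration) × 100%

Using Ka equilibrium: x² + Ka×x - Ka×C = 0. Solving: [H⁺] = 1.0116e-04. Percent = (1.0116e-04/0.29) × 100

Percent ionization = 0.0349%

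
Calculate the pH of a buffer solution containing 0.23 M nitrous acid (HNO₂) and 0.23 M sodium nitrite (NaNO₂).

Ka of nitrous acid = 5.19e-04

pKa = -log(5.19e-04) = 3.28. pH = pKa + log([A⁻]/[HA]) = 3.28 + log(0.23/0.23)

pH = 3.28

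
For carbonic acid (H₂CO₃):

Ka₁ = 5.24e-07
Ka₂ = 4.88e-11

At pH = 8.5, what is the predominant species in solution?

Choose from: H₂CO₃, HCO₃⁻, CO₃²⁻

pKa₁ = 6.28, pKa₂ = 10.31. For a polyprotic acid the predominant species crosses at each pKa: below pKa_n the protonated form dominates, above it the deprotonated form does. At pH = 8.5, the predominant species is HCO₃⁻.

HCO₃⁻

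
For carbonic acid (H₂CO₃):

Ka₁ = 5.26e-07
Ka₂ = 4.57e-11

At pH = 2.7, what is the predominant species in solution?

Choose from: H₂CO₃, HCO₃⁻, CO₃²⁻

pKa₁ = 6.28, pKa₂ = 10.34. For a polyprotic acid the predominant species crosses at each pKa: below pKa_n the protonated form dominates, above it the deprotonated form does. At pH = 2.7, the predominant species is H₂CO₃.

H₂CO₃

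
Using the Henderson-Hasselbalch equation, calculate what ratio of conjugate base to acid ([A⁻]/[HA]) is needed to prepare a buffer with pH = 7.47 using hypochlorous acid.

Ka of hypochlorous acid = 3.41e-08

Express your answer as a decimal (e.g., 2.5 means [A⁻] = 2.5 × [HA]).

pKa = -log(3.41e-08) = 7.4672. pH = pKa + log([A⁻]/[HA]), so log([A⁻]/[HA]) = pH − pKa = 7.47 − 7.4672 = 0.0028. [A⁻]/[HA] = 10^(0.0028) = 1.01

[A⁻]/[HA] = 1.01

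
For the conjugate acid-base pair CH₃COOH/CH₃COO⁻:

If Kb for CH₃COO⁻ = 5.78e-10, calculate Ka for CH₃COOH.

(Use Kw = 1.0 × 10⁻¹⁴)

For a conjugate pair Ka × Kb = Kw, so Ka = Kw/Kb = 1.0 × 10⁻¹⁴ / 5.78e-10 = 1.73e-05.

K_a = 1.73e-05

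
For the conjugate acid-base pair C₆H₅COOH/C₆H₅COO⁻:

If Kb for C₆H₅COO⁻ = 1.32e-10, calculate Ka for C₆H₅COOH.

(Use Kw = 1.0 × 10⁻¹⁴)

For a conjugate pair Ka × Kb = Kw, so Ka = Kw/Kb = 1.0 × 10⁻¹⁴ / 1.32e-10 = 7.58e-05.

K_a = 7.58e-05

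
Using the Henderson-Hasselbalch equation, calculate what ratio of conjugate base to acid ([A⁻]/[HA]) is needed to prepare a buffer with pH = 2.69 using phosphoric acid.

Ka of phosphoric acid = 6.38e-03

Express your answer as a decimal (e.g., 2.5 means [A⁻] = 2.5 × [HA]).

pKa = -log(6.38e-03) = 2.1952. pH = pKa + log([A⁻]/[HA]), so log([A⁻]/[HA]) = pH − pKa = 2.69 − 2.1952 = 0.4948. [A⁻]/[HA] = 10^(0.4948) = 3.12

[A⁻]/[HA] = 3.12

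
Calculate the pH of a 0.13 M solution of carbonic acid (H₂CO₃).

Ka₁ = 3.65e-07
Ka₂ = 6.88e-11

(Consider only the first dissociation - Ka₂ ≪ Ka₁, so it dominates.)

First dissociation dominates. From Ka₁ = [H⁺][HA⁻]/[H₂A], x² + Ka₁·x − Ka₁·C = 0 with C = 0.13 M and Ka₁ = 3.65e-07. Solving: [H⁺] = (−Ka₁ + √(Ka₁² + 4·Ka₁·C)) / 2 = 2.1765e-04 M. pH = -log(2.1765e-04) = 3.66.

pH = 3.66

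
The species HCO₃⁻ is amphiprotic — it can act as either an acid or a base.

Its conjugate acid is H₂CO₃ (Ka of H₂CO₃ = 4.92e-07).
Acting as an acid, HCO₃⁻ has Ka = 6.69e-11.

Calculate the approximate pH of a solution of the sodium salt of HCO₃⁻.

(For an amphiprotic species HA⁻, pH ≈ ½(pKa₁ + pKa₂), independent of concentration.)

pKa₁ = -log(4.92e-07) = 6.31; pKa₂ = -log(6.69e-11) = 10.17. For an amphiprotic species, pH ≈ ½(pKa₁ + pKa₂) = ½(6.31 + 10.17) = 8.24.

pH = 8.24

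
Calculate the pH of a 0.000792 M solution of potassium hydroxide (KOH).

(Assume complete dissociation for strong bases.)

[OH⁻] = 0.000792 M for strong base. pOH = -log[OH⁻] = 3.10, pH = 14 - pOH

pH = 10.90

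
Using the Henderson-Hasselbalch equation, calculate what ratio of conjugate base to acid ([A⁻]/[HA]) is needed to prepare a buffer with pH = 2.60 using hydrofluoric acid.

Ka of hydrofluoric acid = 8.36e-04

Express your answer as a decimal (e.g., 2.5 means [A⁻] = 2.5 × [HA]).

pKa = -log(8.36e-04) = 3.0778. pH = pKa + log([A⁻]/[HA]), so log([A⁻]/[HA]) = pH − pKa = 2.60 − 3.0778 = -0.4778. [A⁻]/[HA] = 10^(-0.4778) = 0.333

[A⁻]/[HA] = 0.333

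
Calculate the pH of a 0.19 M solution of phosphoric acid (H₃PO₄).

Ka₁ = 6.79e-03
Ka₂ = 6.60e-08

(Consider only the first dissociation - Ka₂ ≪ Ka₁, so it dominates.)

First dissociation dominates. From Ka₁ = [H⁺][HA⁻]/[H₂A], x² + Ka₁·x − Ka₁·C = 0 with C = 0.19 M and Ka₁ = 6.79e-03. Solving: [H⁺] = (−Ka₁ + √(Ka₁² + 4·Ka₁·C)) / 2 = 3.2683e-02 M. pH = -log(3.2683e-02) = 1.49.

pH = 1.49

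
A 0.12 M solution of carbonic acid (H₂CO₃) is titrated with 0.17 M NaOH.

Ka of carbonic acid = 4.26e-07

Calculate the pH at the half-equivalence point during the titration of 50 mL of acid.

At half-equivalence [HA] = [A⁻], so Henderson-Hasselbalch gives pH = pKa = -log(4.26e-07) = 6.37.

pH = pKa = 6.37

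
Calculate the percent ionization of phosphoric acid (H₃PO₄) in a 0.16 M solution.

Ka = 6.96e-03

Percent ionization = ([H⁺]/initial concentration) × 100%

Using Ka equilibrium: x² + Ka×x - Ka×C = 0. Solving: [H⁺] = 3.0072e-02. Percent = (3.0072e-02/0.16) × 100

Percent ionization = 18.8%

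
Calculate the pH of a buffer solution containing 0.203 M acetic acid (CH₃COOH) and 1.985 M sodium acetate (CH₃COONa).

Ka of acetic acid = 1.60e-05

pKa = -log(1.60e-05) = 4.80. pH = pKa + log([A⁻]/[HA]) = 4.80 + log(1.985/0.203)

pH = 5.79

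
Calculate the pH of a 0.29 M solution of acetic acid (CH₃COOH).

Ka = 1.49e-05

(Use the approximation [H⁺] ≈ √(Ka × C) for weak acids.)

[H⁺] = √(Ka × C) = √(1.49e-05 × 0.29) = 2.0787e-03. pH = -log(2.0787e-03)

pH = 2.68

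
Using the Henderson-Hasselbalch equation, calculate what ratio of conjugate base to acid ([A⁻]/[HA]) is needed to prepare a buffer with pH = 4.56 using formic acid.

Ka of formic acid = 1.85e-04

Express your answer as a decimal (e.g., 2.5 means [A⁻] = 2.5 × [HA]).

pKa = -log(1.85e-04) = 3.7328. pH = pKa + log([A⁻]/[HA]), so log([A⁻]/[HA]) = pH − pKa = 4.56 − 3.7328 = 0.8272. [A⁻]/[HA] = 10^(0.8272) = 6.72

[A⁻]/[HA] = 6.72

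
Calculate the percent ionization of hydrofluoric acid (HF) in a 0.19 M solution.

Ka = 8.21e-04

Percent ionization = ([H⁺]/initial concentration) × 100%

Using Ka equilibrium: x² + Ka×x - Ka×C = 0. Solving: [H⁺] = 1.2086e-02. Percent = (1.2086e-02/0.19) × 100

Percent ionization = 6.36%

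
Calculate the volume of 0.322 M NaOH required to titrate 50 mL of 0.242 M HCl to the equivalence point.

At equivalence: moles acid = moles base. moles HCl = 0.242 × 50/1000 = 0.0121 mol. V_base = moles / 0.322 × 1000 = 37.6 mL.

V_{base} = 37.6 mL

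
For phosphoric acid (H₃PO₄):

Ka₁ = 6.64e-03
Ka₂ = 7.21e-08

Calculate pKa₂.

pKa₂ = -log(Ka₂) = -log(7.21e-08) = 7.14.

pK_{a2} = 7.14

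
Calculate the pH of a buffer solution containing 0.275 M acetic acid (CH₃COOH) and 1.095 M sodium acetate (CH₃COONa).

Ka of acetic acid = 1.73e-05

pKa = -log(1.73e-05) = 4.76. pH = pKa + log([A⁻]/[HA]) = 4.76 + log(1.095/0.275)

pH = 5.36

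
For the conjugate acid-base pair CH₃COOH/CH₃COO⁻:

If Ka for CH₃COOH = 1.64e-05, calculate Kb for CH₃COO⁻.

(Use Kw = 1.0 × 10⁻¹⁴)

For a conjugate pair Ka × Kb = Kw, so Kb = Kw/Ka = 1.0 × 10⁻¹⁴ / 1.64e-05 = 6.10e-10.

K_b = 6.10e-10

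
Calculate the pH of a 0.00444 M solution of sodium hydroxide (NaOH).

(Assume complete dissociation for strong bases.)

[OH⁻] = 0.00444 M for strong base. pOH = -log[OH⁻] = 2.35, pH = 14 - pOH

pH = 11.65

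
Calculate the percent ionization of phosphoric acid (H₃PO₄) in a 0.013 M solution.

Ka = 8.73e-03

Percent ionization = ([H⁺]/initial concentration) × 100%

Using Ka equilibrium: x² + Ka×x - Ka×C = 0. Solving: [H⁺] = 7.1477e-03. Percent = (7.1477e-03/0.013) × 100

Percent ionization = 55%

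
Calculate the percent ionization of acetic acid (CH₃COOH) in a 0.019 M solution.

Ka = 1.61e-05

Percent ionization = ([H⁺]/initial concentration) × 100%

Using Ka equilibrium: x² + Ka×x - Ka×C = 0. Solving: [H⁺] = 5.4509e-04. Percent = (5.4509e-04/0.019) × 100

Percent ionization = 2.87%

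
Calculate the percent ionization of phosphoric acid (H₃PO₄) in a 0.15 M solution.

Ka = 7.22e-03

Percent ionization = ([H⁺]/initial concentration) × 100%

Using Ka equilibrium: x² + Ka×x - Ka×C = 0. Solving: [H⁺] = 2.9496e-02. Percent = (2.9496e-02/0.15) × 100

Percent ionization = 19.7%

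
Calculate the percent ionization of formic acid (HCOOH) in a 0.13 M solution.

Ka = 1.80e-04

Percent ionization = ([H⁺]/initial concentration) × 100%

Using Ka equilibrium: x² + Ka×x - Ka×C = 0. Solving: [H⁺] = 4.7482e-03. Percent = (4.7482e-03/0.13) × 100

Percent ionization = 3.65%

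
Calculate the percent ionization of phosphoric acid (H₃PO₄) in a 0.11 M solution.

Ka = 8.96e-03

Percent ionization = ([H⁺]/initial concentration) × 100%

Using Ka equilibrium: x² + Ka×x - Ka×C = 0. Solving: [H⁺] = 2.7232e-02. Percent = (2.7232e-02/0.11) × 100

Percent ionization = 24.8%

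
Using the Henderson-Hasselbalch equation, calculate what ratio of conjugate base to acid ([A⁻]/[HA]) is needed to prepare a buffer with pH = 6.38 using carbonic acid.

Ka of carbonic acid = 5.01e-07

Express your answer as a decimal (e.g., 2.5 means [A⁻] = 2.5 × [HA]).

pKa = -log(5.01e-07) = 6.3002. pH = pKa + log([A⁻]/[HA]), so log([A⁻]/[HA]) = pH − pKa = 6.38 − 6.3002 = 0.0798. [A⁻]/[HA] = 10^(0.0798) = 1.20

[A⁻]/[HA] = 1.20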